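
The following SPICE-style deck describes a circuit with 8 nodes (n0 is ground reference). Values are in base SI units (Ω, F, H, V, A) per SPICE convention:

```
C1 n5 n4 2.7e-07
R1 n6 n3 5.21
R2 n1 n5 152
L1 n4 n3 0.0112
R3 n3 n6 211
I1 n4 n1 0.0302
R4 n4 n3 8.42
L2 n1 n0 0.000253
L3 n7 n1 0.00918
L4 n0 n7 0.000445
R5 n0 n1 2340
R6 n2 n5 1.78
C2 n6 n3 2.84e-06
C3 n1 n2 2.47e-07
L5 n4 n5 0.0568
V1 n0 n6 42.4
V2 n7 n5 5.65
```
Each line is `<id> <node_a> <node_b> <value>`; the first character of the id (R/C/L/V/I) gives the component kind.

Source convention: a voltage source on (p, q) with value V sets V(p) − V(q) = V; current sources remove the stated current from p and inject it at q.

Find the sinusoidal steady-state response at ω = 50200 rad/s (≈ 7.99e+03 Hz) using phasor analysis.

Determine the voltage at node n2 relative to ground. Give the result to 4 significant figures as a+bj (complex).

8.037-8.314j V

Apply KCL at each of the 7 non-ground nodes and solve the resulting linear system.
Node n1: branches {R2, I1, L2, L3, R5, C3} → V_1 = 0.02148+2.480j
Node n2: branches {R6, C3} → V_2 = 8.037-8.314j
Node n3: branches {R1, L1, R3, R4, C2} → V_3 = -40.33+1.672j
Node n4: branches {C1, L1, I1, R4, L5} → V_4 = -38.99+6.946j
Node n5: branches {C1, R2, R6, L5, V2} → V_5 = 8.276-8.137j
Node n6: branches {R1, R3, C2, V1} → V_6 = -42.40+0.000j
Node n7: branches {L3, L4, V2} → V_7 = 13.93-8.137j
Source currents: i(V1)=-0.1689-0.6240j, i(V2)=0.3873+0.6535j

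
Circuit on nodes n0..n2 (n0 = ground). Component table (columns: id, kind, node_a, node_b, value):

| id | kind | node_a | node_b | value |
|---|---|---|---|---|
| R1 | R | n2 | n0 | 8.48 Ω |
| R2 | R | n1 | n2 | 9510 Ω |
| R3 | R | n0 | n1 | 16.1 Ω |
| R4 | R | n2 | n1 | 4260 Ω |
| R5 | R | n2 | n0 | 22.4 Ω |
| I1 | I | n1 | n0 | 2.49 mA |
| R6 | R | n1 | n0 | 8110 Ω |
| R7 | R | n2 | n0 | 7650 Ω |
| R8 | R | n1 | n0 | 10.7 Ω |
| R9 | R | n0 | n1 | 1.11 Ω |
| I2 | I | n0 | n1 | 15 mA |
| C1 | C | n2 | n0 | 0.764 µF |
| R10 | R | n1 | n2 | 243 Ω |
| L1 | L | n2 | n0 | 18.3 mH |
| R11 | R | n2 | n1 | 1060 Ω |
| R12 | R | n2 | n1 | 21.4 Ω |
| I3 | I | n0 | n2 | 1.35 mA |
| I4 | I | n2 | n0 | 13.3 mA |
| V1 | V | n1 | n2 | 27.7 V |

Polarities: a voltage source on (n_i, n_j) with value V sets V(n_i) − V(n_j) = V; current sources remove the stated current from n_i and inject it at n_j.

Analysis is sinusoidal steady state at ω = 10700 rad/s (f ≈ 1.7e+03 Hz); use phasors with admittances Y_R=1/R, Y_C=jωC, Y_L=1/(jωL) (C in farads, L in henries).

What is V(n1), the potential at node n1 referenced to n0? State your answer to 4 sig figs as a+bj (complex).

3.697+0.06039j V

Apply KCL at each of the 2 non-ground nodes and solve the resulting linear system.
Node n1: branches {R2, R3, R4, I1, R6, R8, R9, I2, R10, R11, R12, V1} → V_1 = 3.697+0.06039j
Node n2: branches {R1, R2, R4, R5, R7, C1, R10, L1, R11, R12, I3, I4, V1} → V_2 = -24.00+0.06039j
Source currents: i(V1)=-5.337-0.06381j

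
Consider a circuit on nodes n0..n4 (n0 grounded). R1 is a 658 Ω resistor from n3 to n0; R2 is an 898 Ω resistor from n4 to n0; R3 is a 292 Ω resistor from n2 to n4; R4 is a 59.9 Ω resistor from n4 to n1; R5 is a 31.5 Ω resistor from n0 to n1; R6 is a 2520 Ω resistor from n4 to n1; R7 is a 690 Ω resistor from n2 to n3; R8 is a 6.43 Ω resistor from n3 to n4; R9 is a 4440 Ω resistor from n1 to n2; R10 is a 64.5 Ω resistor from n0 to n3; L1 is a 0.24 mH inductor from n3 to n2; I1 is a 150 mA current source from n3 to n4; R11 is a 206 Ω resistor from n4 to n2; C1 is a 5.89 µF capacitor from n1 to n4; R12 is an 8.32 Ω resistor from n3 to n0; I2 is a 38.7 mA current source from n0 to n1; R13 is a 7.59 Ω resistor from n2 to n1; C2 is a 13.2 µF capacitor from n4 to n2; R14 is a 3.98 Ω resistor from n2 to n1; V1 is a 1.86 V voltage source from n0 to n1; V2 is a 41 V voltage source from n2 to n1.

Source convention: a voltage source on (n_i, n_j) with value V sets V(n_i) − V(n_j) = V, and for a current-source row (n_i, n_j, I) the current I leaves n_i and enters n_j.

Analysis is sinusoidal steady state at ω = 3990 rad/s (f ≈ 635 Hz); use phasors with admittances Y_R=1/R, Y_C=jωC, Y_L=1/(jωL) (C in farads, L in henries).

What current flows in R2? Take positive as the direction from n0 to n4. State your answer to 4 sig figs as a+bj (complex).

MNA unknowns: 4 node voltages V₁..V_4 plus 2 source currents (V1, V2)
R1: Y=0.001520+0.000j on G[3,0]
R2: Y=0.001114+0.000j on G[4,0]
R3: Y=0.003425+0.000j on G[2,4]
R4: Y=0.01669+0.000j on G[4,1]
R5: Y=0.03175+0.000j on G[0,1]
R6: Y=0.0003968+0.000j on G[4,1]
R7: Y=0.001449+0.000j on G[2,3]
R8: Y=0.1555+0.000j on G[3,4]
R9: Y=0.0002252+0.000j on G[1,2]
R10: Y=0.01550+0.000j on G[0,3]
L1: Y=0.000-1.044j on G[3,2]
I1: z[3]−=0.15, z[4]+=0.15
R11: Y=0.004854+0.000j on G[4,2]
C1: Y=0.000+0.02350j on G[1,4]
R12: Y=0.1202+0.000j on G[3,0]
I2: z[0]−=0.0387, z[1]+=0.0387
R13: Y=0.1318+0.000j on G[2,1]
C2: Y=0.000+0.05267j on G[4,2]
R14: Y=0.2513+0.000j on G[2,1]
V1: row V0−V1=1.86, i_V1 at 0,1
V2: row V2−V1=41, i_V2 at 2,1
solve → V1=-1.860+0.000j, V2=39.14+0.000j, V3=38.54-6.157j, V4=32.17-7.637j
aux → i_V1=5.227-0.8533j, i_V2=-21.80+0.1841j

-0.03582+0.008505j A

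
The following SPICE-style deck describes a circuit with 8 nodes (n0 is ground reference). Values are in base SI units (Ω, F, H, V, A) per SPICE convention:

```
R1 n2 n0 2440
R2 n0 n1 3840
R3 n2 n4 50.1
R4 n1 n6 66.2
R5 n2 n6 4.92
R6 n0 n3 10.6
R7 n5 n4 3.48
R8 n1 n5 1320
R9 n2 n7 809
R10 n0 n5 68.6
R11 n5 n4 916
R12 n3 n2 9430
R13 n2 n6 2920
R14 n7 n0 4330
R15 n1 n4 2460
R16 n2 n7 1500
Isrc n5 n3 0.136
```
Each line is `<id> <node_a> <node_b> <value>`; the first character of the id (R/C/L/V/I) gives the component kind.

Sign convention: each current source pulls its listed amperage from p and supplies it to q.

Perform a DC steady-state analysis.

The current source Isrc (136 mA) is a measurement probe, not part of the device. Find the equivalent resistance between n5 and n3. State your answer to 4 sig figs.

Element admittances at DC:
  Y(R1) = 0.0004098 S between n2,n0
  Y(R2) = 0.0002604 S between n0,n1
  Y(R3) = 0.01996 S between n2,n4
  Y(R4) = 0.01511 S between n1,n6
  Y(R5) = 0.2033 S between n2,n6
  Y(R6) = 0.09434 S between n0,n3
  Y(R7) = 0.2874 S between n5,n4
  Y(R8) = 0.0007576 S between n1,n5
  Y(R9) = 0.001236 S between n2,n7
  Y(R10) = 0.01458 S between n0,n5
  Y(R11) = 0.001092 S between n5,n4
  Y(R12) = 0.0001060 S between n3,n2
  Y(R13) = 0.0003425 S between n2,n6
  Y(R14) = 0.0002309 S between n7,n0
  Y(R15) = 0.0004065 S between n1,n4
  Y(R16) = 0.0006667 S between n2,n7
  Isrc: injects 0.136 A into n3 (from n5)
Assemble and solve the 7×7 MNA system:
  V(n1)=-8.235  V(n2)=-8.345  V(n3)=1.431  V(n4)=-8.731  V(n5)=-8.759  V(n6)=-8.337  V(n7)=-7.441

R_eq = 74.92 Ω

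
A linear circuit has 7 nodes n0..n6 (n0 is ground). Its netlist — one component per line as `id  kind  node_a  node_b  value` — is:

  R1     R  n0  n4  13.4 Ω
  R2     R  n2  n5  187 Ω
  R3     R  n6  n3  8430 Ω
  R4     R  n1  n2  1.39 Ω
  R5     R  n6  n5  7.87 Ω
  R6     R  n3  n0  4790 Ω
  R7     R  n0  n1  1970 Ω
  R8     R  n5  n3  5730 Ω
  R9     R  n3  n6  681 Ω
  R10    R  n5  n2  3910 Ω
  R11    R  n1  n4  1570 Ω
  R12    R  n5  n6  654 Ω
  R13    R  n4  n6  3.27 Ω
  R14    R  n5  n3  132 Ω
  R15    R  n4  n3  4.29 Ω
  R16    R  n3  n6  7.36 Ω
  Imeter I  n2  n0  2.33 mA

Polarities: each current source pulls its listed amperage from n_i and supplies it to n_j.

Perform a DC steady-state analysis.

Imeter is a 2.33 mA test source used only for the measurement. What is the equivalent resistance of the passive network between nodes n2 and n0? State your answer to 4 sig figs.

R_eq = 166.1 Ω

Apply KCL at each of the 6 non-ground nodes and solve the resulting linear system.
Node n1: branches {R4, R7, R11} → V_1 = -0.3865
Node n2: branches {R2, R4, R10, Imeter} → V_2 = -0.3871
Node n3: branches {R3, R6, R8, R9, R14, R15, R16} → V_3 = -0.03056
Node n4: branches {R1, R11, R13, R15} → V_4 = -0.02851
Node n5: branches {R2, R5, R8, R10, R12, R14} → V_5 = -0.04699
Node n6: branches {R3, R5, R9, R12, R13, R16} → V_6 = -0.03316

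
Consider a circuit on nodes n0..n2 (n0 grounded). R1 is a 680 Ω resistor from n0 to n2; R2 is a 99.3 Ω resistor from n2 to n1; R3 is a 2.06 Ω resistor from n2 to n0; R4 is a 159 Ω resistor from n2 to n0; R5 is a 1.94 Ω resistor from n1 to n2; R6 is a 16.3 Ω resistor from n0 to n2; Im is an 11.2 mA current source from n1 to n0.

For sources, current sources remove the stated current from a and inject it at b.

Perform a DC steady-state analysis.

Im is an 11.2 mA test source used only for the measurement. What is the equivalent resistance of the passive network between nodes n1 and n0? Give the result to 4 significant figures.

R_eq = 3.706 Ω

MNA unknowns: 2 node voltages V₁..V_2
R1: Y=0.001471 on G[0,2]
R2: Y=0.01007 on G[2,1]
R3: Y=0.4854 on G[2,0]
R4: Y=0.006289 on G[2,0]
R5: Y=0.5155 on G[1,2]
R6: Y=0.06135 on G[0,2]
Im: z[1]−=0.0112, z[0]+=0.0112
solve → V1=-0.04151, V2=-0.02020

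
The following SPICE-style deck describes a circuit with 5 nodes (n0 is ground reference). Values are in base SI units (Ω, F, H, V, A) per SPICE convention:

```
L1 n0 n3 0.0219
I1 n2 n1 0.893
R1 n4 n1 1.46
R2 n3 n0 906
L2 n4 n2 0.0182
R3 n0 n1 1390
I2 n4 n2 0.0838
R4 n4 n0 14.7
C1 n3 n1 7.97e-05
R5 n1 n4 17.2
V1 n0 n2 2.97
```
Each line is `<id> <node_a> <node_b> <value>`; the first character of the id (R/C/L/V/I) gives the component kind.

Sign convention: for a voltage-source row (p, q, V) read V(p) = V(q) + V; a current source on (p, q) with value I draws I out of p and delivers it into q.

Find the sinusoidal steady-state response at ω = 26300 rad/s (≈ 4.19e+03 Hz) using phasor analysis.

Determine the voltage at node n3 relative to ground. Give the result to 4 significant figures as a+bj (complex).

MNA unknowns: 4 node voltages V₁..V_4 plus 1 source current (V1)
L1: Y=0.000-0.001736j on G[0,3]
I1: z[2]−=0.893, z[1]+=0.893
R1: Y=0.6849+0.000j on G[4,1]
R2: Y=0.001104+0.000j on G[3,0]
L2: Y=0.000-0.002089j on G[4,2]
R3: Y=0.0007194+0.000j on G[0,1]
I2: z[4]−=0.0838, z[2]+=0.0838
R4: Y=0.06803+0.000j on G[4,0]
C1: Y=0.000+2.096j on G[3,1]
R5: Y=0.05814+0.000j on G[1,4]
V1: row V0−V2=2.97, i_V1 at 0,2
solve → V1=12.68+0.7755j, V2=-2.970+0.000j, V3=12.69+0.7828j, V4=11.51+0.7478j
aux → i_V1=0.8076+0.03026j

12.69+0.7828j V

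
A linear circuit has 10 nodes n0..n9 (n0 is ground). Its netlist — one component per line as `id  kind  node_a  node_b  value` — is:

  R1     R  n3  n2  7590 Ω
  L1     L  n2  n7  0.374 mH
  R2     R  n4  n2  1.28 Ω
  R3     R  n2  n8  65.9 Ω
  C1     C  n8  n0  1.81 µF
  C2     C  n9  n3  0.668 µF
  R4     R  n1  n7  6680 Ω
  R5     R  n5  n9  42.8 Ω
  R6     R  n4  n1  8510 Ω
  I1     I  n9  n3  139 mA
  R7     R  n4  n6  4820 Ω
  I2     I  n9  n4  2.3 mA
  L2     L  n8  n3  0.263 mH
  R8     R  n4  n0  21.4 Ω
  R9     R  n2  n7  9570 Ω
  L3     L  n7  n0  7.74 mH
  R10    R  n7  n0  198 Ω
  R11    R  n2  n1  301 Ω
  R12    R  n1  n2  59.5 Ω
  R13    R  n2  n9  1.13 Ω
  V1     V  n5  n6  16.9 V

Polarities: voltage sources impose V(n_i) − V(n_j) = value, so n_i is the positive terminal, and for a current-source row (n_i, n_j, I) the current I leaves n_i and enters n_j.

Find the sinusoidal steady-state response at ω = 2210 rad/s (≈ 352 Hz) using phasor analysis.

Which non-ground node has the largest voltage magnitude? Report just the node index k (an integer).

Apply KCL at each of the 9 non-ground nodes and solve the resulting linear system.
Node n1: branches {R4, R6, R11, R12} → V_1 = 0.2136-0.4243j
Node n2: branches {R1, L1, R2, R3, R9, R11, R12, R13} → V_2 = 0.2138-0.4245j
Node n3: branches {R1, C2, I1, L2} → V_3 = 8.156-3.258j
Node n4: branches {R2, R6, R7, I2, R8} → V_4 = 0.2003-0.4006j
Node n5: branches {R5, V1} → V_5 = 0.2128-0.4109j
Node n6: branches {R7, V1} → V_6 = -16.69-0.4109j
Node n7: branches {L1, R4, R9, L3, R10} → V_7 = 0.2023-0.4058j
Node n8: branches {R3, C1, L2} → V_8 = 8.149-3.335j
Node n9: branches {C2, R5, I1, I2, R13} → V_9 = 0.06282-0.4110j
Source currents: i(V1)=-0.003504-2.149e-06j

6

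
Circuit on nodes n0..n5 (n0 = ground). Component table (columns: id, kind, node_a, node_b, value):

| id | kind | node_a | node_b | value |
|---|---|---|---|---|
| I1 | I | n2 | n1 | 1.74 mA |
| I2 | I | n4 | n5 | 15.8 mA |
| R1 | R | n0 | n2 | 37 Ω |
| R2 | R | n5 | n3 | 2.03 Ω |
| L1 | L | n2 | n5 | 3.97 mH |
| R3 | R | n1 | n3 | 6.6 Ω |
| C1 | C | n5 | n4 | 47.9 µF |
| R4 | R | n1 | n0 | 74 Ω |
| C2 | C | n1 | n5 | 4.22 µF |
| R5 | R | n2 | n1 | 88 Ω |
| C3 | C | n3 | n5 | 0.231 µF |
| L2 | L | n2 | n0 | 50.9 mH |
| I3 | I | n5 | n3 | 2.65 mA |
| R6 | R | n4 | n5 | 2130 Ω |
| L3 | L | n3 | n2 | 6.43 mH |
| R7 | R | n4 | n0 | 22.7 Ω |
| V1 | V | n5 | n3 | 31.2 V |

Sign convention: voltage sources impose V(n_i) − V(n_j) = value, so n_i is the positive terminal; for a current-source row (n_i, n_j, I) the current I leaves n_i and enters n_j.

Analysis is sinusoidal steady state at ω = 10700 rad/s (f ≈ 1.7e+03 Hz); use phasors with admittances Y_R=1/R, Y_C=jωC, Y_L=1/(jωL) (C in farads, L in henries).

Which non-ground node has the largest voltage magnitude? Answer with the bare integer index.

MNA unknowns: 5 node voltages V₁..V_5 plus 1 source current (V1)
I1: z[2]−=0.00174, z[1]+=0.00174
I2: z[4]−=0.0158, z[5]+=0.0158
R1: Y=0.02703+0.000j on G[0,2]
R2: Y=0.4926+0.000j on G[5,3]
L1: Y=0.000-0.02354j on G[2,5]
R3: Y=0.1515+0.000j on G[1,3]
C1: Y=0.000+0.5125j on G[5,4]
R4: Y=0.01351+0.000j on G[1,0]
C2: Y=0.000+0.04515j on G[1,5]
R5: Y=0.01136+0.000j on G[2,1]
C3: Y=0.000+0.002472j on G[3,5]
L2: Y=0.000-0.001836j on G[2,0]
I3: z[5]−=0.00265, z[3]+=0.00265
R6: Y=0.0004695+0.000j on G[4,5]
L3: Y=0.000-0.01453j on G[3,2]
R7: Y=0.04405+0.000j on G[4,0]
V1: row V5−V3=31.2, i_V1 at 5,3
solve → V1=-17.73+5.185j, V2=-5.665-1.357j, V3=-22.31-1.796j, V4=8.972-0.9939j, V5=8.887-1.796j
aux → i_V1=-16.07-0.8928j

3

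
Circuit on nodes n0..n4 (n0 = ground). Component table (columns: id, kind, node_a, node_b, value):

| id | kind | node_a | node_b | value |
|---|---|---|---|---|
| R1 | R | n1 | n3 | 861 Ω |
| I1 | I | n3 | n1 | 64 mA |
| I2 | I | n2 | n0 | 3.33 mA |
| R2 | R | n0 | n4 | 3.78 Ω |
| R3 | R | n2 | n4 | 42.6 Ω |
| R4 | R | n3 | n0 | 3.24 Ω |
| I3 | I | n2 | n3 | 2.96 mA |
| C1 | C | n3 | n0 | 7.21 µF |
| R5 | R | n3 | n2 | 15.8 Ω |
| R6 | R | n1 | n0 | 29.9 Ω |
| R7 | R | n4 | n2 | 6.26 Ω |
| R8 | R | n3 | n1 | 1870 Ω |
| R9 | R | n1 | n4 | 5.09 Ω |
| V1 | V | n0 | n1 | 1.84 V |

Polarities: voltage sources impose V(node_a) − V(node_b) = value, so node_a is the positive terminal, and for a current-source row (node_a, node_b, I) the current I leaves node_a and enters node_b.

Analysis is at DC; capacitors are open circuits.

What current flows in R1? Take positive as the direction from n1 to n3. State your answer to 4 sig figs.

MNA unknowns: 4 node voltages V₁..V_4 plus 1 source current (V1)
R1: Y=0.001161 on G[1,3]
I1: z[3]−=0.064, z[1]+=0.064
I2: z[2]−=0.00333, z[0]+=0.00333
R2: Y=0.2646 on G[0,4]
R3: Y=0.02347 on G[2,4]
R4: Y=0.3086 on G[3,0]
I3: z[2]−=0.00296, z[3]+=0.00296
C1: Y=0.000 on G[3,0]
R5: Y=0.06329 on G[3,2]
R6: Y=0.03344 on G[1,0]
R7: Y=0.1597 on G[4,2]
R8: Y=0.0005348 on G[3,1]
R9: Y=0.1965 on G[1,4]
V1: row V0−V1=1.84, i_V1 at 0,1
solve → V1=-1.840, V2=-0.6531, V3=-0.2824, V4=-0.7469
aux → i_V1=-0.3429

-0.001809 A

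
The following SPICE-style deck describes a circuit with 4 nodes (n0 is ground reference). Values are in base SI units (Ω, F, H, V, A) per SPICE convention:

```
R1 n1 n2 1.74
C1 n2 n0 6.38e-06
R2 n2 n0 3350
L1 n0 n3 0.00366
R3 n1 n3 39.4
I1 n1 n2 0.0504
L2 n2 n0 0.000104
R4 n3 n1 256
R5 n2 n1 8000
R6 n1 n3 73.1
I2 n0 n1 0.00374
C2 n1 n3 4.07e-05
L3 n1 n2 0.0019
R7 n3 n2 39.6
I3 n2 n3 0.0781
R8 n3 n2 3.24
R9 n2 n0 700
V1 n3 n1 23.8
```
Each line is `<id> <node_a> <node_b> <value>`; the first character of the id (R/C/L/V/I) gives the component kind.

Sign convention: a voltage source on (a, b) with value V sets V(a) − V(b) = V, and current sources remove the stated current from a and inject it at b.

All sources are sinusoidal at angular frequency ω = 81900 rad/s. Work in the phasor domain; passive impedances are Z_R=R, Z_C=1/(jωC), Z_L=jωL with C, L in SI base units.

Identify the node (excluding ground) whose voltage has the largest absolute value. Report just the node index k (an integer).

Apply KCL at each of the 3 non-ground nodes and solve the resulting linear system.
Node n1: branches {R1, R3, I1, R4, R5, R6, I2, C2, L3, V1} → V_1 = -8.585-0.01456j
Node n2: branches {R1, C1, R2, I1, L2, R5, L3, R7, I3, R8, R9} → V_2 = 0.1253-0.008817j
Node n3: branches {L1, R3, R4, R6, C2, R7, I3, R8, V1} → V_3 = 15.22-0.01456j
Source currents: i(V1)=-5.983-79.28j

3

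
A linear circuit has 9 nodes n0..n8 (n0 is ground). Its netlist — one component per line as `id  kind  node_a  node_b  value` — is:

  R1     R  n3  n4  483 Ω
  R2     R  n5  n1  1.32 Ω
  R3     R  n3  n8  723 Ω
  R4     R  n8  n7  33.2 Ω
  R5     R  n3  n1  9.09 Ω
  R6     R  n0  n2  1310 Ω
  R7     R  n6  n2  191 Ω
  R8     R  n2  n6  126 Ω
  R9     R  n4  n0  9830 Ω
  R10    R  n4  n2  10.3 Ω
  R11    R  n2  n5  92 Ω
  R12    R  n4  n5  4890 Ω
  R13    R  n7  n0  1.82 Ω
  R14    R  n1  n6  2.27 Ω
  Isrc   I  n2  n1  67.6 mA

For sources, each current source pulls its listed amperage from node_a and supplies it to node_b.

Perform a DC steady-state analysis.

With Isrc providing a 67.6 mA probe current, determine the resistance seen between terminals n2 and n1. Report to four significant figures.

R_eq = 38.19 Ω

Apply KCL at each of the 8 non-ground nodes and solve the resulting linear system.
Node n1: branches {R2, R5, R14, Isrc} → V_1 = 1.055
Node n2: branches {R6, R7, R8, R10, R11, Isrc} → V_2 = -1.527
Node n3: branches {R1, R3, R5} → V_3 = 0.9966
Node n4: branches {R1, R9, R10, R12} → V_4 = -1.467
Node n5: branches {R2, R11, R12} → V_5 = 1.018
Node n6: branches {R7, R8, R14} → V_6 = 0.9800
Node n7: branches {R4, R13} → V_7 = 0.002393
Node n8: branches {R3, R4} → V_8 = 0.04604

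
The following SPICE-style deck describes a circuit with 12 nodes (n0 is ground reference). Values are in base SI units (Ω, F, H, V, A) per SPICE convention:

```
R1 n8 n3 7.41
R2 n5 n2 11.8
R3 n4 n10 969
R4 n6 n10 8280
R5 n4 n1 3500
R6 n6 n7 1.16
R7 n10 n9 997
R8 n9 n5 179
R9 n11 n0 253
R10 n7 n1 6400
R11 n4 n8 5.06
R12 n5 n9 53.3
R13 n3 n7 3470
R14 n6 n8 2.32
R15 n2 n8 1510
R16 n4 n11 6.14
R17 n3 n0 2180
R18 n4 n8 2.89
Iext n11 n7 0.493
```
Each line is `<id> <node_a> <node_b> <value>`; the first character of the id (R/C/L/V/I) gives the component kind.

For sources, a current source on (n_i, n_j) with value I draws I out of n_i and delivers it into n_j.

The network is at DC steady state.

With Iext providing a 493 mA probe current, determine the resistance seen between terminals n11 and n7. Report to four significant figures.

R_eq = 11.42 Ω

Apply KCL at each of the 11 non-ground nodes and solve the resulting linear system.
Node n1: branches {R5, R10} → V_1 = 3.535
Node n2: branches {R2, R15} → V_2 = 3.210
Node n3: branches {R1, R13, R17} → V_3 = 3.505
Node n4: branches {R3, R5, R11, R16, R18} → V_4 = 2.610
Node n5: branches {R2, R8, R12} → V_5 = 3.207
Node n6: branches {R4, R6, R14} → V_6 = 4.655
Node n7: branches {R6, R10, R13, Iext} → V_7 = 5.226
Node n8: branches {R1, R11, R14, R15, R18} → V_8 = 3.513
Node n9: branches {R7, R8, R12} → V_9 = 3.199
Node n10: branches {R3, R4, R7} → V_10 = 2.999
Node n11: branches {R9, R16, Iext} → V_11 = -0.4068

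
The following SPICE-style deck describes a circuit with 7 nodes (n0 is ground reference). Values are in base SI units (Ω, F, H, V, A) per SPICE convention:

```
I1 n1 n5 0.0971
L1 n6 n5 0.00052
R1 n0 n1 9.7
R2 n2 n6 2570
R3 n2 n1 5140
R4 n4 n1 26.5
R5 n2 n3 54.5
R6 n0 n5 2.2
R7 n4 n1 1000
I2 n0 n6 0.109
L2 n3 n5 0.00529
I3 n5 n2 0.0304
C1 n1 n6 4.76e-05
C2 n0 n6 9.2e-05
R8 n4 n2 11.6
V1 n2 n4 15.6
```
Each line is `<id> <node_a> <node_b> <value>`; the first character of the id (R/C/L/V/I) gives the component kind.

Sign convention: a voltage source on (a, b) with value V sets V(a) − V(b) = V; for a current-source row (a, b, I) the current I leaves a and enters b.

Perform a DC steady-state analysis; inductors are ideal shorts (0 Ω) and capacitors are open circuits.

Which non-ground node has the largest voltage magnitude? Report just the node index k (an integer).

Apply KCL at each of the 6 non-ground nodes and solve the resulting linear system.
Node n1: branches {I1, R1, R3, R4, R7, C1} → V_1 = -2.275
Node n2: branches {R2, R3, R5, I3, R8, V1} → V_2 = 9.715
Node n3: branches {R5, L2} → V_3 = 0.7559
Node n4: branches {R4, R7, R8, V1} → V_4 = -5.885
Node n5: branches {I1, L1, R6, L2, I3} → V_5 = 0.7559
Node n6: branches {L1, R2, I2, C1, C2} → V_6 = 0.7559
Source currents: i(L1)=0.1125, i(L2)=0.1644, i(V1)=-1.485

2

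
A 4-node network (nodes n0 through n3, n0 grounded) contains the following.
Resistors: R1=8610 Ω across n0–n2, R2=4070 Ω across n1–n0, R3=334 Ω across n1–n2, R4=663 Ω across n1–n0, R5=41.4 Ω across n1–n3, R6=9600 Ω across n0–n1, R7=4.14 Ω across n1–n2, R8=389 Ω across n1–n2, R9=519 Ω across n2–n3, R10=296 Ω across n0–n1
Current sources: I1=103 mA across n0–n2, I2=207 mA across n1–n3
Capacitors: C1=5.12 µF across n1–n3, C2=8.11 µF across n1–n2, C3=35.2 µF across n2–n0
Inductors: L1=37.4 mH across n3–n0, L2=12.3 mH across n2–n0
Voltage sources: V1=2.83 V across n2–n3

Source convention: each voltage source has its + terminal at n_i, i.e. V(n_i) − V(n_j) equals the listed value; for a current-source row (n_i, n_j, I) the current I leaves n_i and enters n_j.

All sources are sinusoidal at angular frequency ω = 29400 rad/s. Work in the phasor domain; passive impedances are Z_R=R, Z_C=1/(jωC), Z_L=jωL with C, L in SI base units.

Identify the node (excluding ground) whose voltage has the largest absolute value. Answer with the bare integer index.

MNA unknowns: 3 node voltages V₁..V_3 plus 1 source current (V1)
R1: Y=0.0001161+0.000j on G[0,2]
R2: Y=0.0002457+0.000j on G[1,0]
I1: z[0]−=0.103, z[2]+=0.103
C1: Y=0.000+0.1505j on G[1,3]
I2: z[1]−=0.207, z[3]+=0.207
R3: Y=0.002994+0.000j on G[1,2]
R4: Y=0.001508+0.000j on G[1,0]
C2: Y=0.000+0.2384j on G[1,2]
L1: Y=0.000-0.0009095j on G[3,0]
L2: Y=0.000-0.002765j on G[2,0]
C3: Y=0.000+1.035j on G[2,0]
R5: Y=0.02415+0.000j on G[1,3]
R6: Y=0.0001042+0.000j on G[0,1]
R7: Y=0.2415+0.000j on G[1,2]
R8: Y=0.002571+0.000j on G[1,2]
R9: Y=0.001927+0.000j on G[2,3]
R10: Y=0.003378+0.000j on G[0,1]
V1: row V2−V3=2.83, i_V1 at 2,3
solve → V1=-1.063-0.1515j, V2=-0.001714-0.1053j, V3=-2.832-0.1053j
aux → i_V1=-0.2622-0.2626j

3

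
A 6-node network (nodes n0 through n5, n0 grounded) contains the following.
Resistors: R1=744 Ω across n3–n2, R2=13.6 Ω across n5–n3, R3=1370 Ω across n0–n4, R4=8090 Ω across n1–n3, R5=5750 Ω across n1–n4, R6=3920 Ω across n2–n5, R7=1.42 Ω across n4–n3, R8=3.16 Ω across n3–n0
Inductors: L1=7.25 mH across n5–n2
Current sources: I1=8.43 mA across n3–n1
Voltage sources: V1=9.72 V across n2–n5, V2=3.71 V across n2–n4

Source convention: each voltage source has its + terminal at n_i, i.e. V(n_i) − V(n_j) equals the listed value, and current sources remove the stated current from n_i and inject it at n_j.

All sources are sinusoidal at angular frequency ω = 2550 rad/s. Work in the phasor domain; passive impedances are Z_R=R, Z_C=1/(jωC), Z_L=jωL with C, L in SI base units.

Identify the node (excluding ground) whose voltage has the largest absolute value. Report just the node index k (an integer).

Element admittances at ω=2550 rad/s:
  Y(R1) = 0.001344+0.000j S between n3,n2
  Y(R2) = 0.07353+0.000j S between n5,n3
  Y(R3) = 0.0007299+0.000j S between n0,n4
  Y(L1) = 0.000-0.05409j S between n5,n2
  I1: injects 0.00843 A into n1 (from n3)
  Y(R4) = 0.0001236+0.000j S between n1,n3
  Y(R5) = 0.0001739+0.000j S between n1,n4
  Y(R6) = 0.0002551+0.000j S between n2,n5
  Y(R7) = 0.7042+0.000j S between n4,n3
  Y(R8) = 0.3165+0.000j S between n3,n0
  V1: constraint V(n2)−V(n5) = 9.72
  V2: constraint V(n2)−V(n4) = 3.71
Assemble and solve the 7×7 MNA system:
  V(n1)=28.66+0.000j  V(n2)=4.275+0.000j  V(n3)=-0.001304+0.000j  V(n4)=0.5652+0.000j  V(n5)=-5.445+0.000j
  i(V1)=-0.4027+0.5258j  i(V2)=0.3945+0.000j

1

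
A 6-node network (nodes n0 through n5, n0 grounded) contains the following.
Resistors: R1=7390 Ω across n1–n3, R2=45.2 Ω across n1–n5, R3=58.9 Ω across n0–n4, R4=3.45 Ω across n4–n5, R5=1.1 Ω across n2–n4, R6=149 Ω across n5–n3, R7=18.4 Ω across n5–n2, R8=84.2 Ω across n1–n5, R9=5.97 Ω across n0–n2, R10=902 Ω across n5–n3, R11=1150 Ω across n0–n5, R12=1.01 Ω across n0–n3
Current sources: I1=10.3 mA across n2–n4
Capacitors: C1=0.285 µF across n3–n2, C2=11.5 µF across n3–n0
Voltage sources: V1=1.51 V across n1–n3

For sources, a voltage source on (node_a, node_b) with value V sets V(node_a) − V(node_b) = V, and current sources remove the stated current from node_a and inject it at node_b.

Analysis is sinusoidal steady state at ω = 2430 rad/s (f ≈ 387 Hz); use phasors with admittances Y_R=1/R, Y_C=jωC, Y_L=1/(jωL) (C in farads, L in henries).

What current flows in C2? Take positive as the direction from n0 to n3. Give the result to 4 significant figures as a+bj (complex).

MNA unknowns: 5 node voltages V₁..V_5 plus 1 source current (V1)
R1: Y=0.0001353+0.000j on G[1,3]
R2: Y=0.02212+0.000j on G[1,5]
I1: z[2]−=0.0103, z[4]+=0.0103
R3: Y=0.01698+0.000j on G[0,4]
R4: Y=0.2899+0.000j on G[4,5]
R5: Y=0.9091+0.000j on G[2,4]
R6: Y=0.006711+0.000j on G[5,3]
R7: Y=0.05435+0.000j on G[5,2]
R8: Y=0.01188+0.000j on G[1,5]
R9: Y=0.1675+0.000j on G[0,2]
C1: Y=0.000+0.0006926j on G[3,2]
C2: Y=0.000+0.02795j on G[3,0]
R10: Y=0.001109+0.000j on G[5,3]
R11: Y=0.0008696+0.000j on G[0,5]
R12: Y=0.9901+0.000j on G[0,3]
V1: row V1−V3=1.51, i_V1 at 1,3
solve → V1=1.474+0.001127j, V2=0.1908-0.0005324j, V3=-0.03646+0.001127j, V4=0.2291-0.0004709j, V5=0.3272-0.0003057j
aux → i_V1=-0.03918-4.873e-05j

3.151e-05+0.001019j A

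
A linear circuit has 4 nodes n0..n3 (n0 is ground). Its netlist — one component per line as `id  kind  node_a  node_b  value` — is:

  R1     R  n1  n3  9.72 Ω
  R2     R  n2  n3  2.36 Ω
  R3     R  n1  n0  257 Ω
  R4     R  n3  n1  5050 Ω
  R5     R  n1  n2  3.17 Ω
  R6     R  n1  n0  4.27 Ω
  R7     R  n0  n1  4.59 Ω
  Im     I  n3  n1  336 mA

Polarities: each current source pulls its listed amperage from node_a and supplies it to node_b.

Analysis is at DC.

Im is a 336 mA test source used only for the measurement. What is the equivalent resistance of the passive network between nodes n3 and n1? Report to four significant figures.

R_eq = 3.522 Ω

Element admittances at DC:
  Y(R1) = 0.1029 S between n1,n3
  Y(R2) = 0.4237 S between n2,n3
  Y(R3) = 0.003891 S between n1,n0
  Y(R4) = 0.0001980 S between n3,n1
  Y(R5) = 0.3155 S between n1,n2
  Y(R6) = 0.2342 S between n1,n0
  Y(R7) = 0.2179 S between n0,n1
  Im: injects 0.336 A into n1 (from n3)
Assemble and solve the 3×3 MNA system:
  V(n1)=0.000  V(n2)=-0.6784  V(n3)=-1.183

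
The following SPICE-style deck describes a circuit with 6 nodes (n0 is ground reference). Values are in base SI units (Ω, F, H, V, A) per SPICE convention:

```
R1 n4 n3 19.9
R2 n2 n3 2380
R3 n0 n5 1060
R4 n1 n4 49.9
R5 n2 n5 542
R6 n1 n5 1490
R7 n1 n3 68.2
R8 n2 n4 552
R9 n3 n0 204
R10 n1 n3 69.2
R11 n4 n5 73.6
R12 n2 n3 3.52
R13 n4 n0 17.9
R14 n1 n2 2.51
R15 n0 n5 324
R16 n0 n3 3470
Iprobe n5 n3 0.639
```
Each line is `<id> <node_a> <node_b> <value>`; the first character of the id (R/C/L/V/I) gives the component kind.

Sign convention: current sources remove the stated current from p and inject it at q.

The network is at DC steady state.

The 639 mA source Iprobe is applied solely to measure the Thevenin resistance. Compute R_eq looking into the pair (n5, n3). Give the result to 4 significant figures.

Apply KCL at each of the 5 non-ground nodes and solve the resulting linear system.
Node n1: branches {R4, R6, R7, R10, R14} → V_1 = 7.574
Node n2: branches {R2, R5, R8, R12, R14} → V_2 = 7.876
Node n3: branches {R1, R2, R7, R9, R10, R12, R16, Iprobe} → V_3 = 8.585
Node n4: branches {R1, R4, R8, R11, R13} → V_4 = 1.356
Node n5: branches {R3, R5, R6, R11, R15, Iprobe} → V_5 = -29.85

R_eq = 60.15 Ω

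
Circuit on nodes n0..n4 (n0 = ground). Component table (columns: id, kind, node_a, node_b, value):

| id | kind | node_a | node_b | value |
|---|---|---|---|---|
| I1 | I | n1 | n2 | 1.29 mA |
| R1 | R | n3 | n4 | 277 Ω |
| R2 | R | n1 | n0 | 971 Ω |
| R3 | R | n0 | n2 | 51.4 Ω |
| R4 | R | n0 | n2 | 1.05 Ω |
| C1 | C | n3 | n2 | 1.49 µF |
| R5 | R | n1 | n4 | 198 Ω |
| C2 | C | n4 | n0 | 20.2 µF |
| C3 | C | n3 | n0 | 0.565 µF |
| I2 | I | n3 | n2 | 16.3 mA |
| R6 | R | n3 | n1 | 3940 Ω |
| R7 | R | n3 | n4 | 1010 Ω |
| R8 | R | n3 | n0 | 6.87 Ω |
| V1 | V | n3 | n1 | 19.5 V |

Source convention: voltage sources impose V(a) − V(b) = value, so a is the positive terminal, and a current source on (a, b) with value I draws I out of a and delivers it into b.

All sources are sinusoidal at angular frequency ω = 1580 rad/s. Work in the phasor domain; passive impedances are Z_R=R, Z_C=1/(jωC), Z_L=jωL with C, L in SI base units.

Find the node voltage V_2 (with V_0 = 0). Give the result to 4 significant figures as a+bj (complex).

0.01773+0.001416j V

Apply KCL at each of the 4 non-ground nodes and solve the resulting linear system.
Node n1: branches {I1, R2, R5, R6, V1} → V_1 = -18.90+0.1529j
Node n2: branches {I1, R3, R4, C1, I2} → V_2 = 0.01773+0.001416j
Node n3: branches {R1, C1, C3, I2, R6, R7, R8, V1} → V_3 = 0.6024+0.1529j
Node n4: branches {R1, R5, C2, R7} → V_4 = -0.7621+2.673j
Source currents: i(V1)=-0.1147-0.01257j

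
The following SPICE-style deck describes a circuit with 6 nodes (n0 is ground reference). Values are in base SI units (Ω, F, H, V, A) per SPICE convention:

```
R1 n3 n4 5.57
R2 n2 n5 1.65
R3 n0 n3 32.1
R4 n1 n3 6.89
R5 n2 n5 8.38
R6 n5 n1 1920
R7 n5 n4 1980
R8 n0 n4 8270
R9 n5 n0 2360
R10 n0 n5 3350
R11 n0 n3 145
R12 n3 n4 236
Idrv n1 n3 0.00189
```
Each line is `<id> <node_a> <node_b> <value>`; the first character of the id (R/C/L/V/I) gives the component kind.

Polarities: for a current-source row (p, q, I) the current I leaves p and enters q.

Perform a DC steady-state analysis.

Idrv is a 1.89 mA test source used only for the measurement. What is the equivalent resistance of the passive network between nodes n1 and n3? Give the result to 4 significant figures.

MNA unknowns: 5 node voltages V₁..V_5
R1: Y=0.1795 on G[3,4]
R2: Y=0.6061 on G[2,5]
R3: Y=0.03115 on G[0,3]
R4: Y=0.1451 on G[1,3]
R5: Y=0.1193 on G[2,5]
R6: Y=0.0005208 on G[5,1]
R7: Y=0.0005051 on G[5,4]
R8: Y=0.0001209 on G[0,4]
R9: Y=0.0004237 on G[5,0]
R10: Y=0.0002985 on G[0,5]
R11: Y=0.006897 on G[0,3]
R12: Y=0.004237 on G[3,4]
Idrv: z[1]−=0.00189, z[3]+=0.00189
solve → V1=-0.01292, V2=-0.003831, V3=7.252e-05, V4=6.178e-05, V5=-0.003831

R_eq = 6.873 Ω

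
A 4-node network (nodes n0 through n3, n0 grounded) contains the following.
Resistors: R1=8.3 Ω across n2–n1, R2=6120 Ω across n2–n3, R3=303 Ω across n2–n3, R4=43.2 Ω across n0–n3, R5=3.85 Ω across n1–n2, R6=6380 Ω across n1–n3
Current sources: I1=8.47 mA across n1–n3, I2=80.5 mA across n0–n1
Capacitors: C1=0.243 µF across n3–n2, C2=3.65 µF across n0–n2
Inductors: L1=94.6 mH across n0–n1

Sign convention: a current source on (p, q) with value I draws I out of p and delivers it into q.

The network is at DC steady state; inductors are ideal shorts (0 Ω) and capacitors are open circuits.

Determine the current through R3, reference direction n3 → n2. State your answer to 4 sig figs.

0.001036 A

MNA unknowns: 3 node voltages V₁..V_3 plus 1 source current (L1)
R1: Y=0.1205 on G[2,1]
I1: z[1]−=0.00847, z[3]+=0.00847
C1: Y=0.000 on G[3,2]
C2: Y=0.000 on G[0,2]
R2: Y=0.0001634 on G[2,3]
L1: row V0−V1=0, i_L1 at 0,1
R3: Y=0.003300 on G[2,3]
R4: Y=0.02315 on G[0,3]
R5: Y=0.2597 on G[1,2]
R6: Y=0.0001567 on G[1,3]
I2: z[0]−=0.0805, z[1]+=0.0805
solve → V1=0.000, V2=0.002860, V3=0.3168
aux → i_L1=-0.07317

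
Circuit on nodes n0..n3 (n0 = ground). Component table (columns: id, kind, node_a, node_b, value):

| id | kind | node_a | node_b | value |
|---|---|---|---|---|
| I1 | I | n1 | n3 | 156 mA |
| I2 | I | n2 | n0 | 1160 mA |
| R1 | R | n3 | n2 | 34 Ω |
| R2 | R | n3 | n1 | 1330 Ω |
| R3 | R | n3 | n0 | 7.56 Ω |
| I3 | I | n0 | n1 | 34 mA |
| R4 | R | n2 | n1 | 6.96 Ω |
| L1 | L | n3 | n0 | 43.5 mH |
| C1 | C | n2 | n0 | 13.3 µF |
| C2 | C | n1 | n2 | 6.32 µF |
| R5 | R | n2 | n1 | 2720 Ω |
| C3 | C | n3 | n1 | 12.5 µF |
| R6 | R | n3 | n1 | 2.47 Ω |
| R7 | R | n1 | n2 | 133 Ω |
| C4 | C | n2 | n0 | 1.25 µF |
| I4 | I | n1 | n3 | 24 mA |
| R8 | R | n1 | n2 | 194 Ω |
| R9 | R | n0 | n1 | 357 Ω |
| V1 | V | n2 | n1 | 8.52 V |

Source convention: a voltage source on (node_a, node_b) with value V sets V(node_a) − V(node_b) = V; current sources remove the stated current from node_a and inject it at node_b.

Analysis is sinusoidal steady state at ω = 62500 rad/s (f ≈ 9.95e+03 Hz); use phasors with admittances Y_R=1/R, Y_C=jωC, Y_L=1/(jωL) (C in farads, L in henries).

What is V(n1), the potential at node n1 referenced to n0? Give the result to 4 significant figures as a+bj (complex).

Apply KCL at each of the 3 non-ground nodes and solve the resulting linear system.
Node n1: branches {I1, R2, I3, R4, C2, R5, C3, R6, R7, I4, R8, R9, V1} → V_1 = -8.353+0.1305j
Node n2: branches {I2, R1, R4, C1, C2, R5, R7, C4, R8, V1} → V_2 = 0.1666+0.1305j
Node n3: branches {I1, R1, R2, R3, L1, C3, R6, I4} → V_3 = -7.435-1.169j
Source currents: i(V1)=-2.600-3.555j

-8.353+0.1305j V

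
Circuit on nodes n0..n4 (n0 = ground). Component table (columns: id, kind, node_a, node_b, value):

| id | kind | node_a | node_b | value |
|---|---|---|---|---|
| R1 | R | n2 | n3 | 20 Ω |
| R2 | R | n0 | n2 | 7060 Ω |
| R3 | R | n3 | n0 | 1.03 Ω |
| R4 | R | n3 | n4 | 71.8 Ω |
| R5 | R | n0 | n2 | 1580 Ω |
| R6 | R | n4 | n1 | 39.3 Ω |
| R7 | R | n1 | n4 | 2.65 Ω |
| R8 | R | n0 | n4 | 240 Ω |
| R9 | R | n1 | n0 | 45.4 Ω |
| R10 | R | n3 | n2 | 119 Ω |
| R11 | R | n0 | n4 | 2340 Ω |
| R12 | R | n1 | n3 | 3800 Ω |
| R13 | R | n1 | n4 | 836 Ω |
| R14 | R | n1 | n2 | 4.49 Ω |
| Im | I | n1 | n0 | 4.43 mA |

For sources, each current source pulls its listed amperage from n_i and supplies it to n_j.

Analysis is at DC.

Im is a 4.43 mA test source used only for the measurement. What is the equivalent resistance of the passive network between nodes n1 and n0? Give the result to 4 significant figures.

Element admittances at DC:
  Y(R1) = 0.05000 S between n2,n3
  Y(R2) = 0.0001416 S between n0,n2
  Y(R3) = 0.9709 S between n3,n0
  Y(R4) = 0.01393 S between n3,n4
  Y(R5) = 0.0006329 S between n0,n2
  Y(R6) = 0.02545 S between n4,n1
  Y(R7) = 0.3774 S between n1,n4
  Y(R8) = 0.004167 S between n0,n4
  Y(R9) = 0.02203 S between n1,n0
  Y(R10) = 0.008403 S between n3,n2
  Y(R11) = 0.0004274 S between n0,n4
  Y(R12) = 0.0002632 S between n1,n3
  Y(R13) = 0.001196 S between n1,n4
  Y(R14) = 0.2227 S between n1,n2
  Im: injects 0.00443 A into n0 (from n1)
Assemble and solve the 4×4 MNA system:
  V(n1)=-0.05319  V(n2)=-0.04266  V(n3)=-0.003081  V(n4)=-0.05096

R_eq = 12.01 Ω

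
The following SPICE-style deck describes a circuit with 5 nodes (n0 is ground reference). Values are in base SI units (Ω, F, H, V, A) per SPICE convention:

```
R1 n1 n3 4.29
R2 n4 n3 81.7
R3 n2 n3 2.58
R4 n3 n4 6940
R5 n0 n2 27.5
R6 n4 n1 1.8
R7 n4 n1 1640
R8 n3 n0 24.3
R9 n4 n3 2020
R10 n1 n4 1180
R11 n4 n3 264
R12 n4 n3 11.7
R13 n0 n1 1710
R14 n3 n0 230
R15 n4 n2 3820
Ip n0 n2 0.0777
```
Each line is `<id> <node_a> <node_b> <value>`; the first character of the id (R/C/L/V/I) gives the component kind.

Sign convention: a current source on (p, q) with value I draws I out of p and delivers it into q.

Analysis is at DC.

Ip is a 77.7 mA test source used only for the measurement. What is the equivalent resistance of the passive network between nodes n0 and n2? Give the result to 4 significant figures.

Apply KCL at each of the 4 non-ground nodes and solve the resulting linear system.
Node n1: branches {R1, R6, R7, R10, R13} → V_1 = 0.8939
Node n2: branches {R3, R5, R15, Ip} → V_2 = 1.002
Node n3: branches {R1, R2, R3, R4, R8, R9, R11, R12, R14} → V_3 = 0.8955
Node n4: branches {R2, R4, R6, R7, R9, R10, R11, R12, R15} → V_4 = 0.8942

R_eq = 12.89 Ω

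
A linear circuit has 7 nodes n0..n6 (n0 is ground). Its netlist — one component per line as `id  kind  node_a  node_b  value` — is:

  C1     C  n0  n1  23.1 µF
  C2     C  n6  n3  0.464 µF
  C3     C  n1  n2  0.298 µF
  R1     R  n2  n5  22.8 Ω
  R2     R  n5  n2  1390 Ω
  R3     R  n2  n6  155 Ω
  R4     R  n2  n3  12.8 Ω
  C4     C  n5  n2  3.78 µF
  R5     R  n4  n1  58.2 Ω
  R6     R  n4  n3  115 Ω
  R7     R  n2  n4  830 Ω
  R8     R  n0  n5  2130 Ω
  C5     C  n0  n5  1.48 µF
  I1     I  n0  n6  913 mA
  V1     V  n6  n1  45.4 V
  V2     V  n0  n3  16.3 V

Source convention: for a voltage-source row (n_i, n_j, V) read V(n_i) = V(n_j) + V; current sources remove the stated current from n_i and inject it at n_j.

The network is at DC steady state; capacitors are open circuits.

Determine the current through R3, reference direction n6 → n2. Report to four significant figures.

MNA unknowns: 6 node voltages V₁..V_6 plus 2 source currents (V1, V2)
C1: Y=0.000 on G[0,1]
C2: Y=0.000 on G[6,3]
C3: Y=0.000 on G[1,2]
R1: Y=0.04386 on G[2,5]
R2: Y=0.0007194 on G[5,2]
R3: Y=0.006452 on G[2,6]
R4: Y=0.07812 on G[2,3]
C4: Y=0.000 on G[5,2]
R5: Y=0.01718 on G[4,1]
R6: Y=0.008696 on G[4,3]
R7: Y=0.001205 on G[2,4]
R8: Y=0.0004695 on G[0,5]
C5: Y=0.000 on G[0,5]
I1: z[0]−=0.913, z[6]+=0.913
V1: row V6−V1=45.4, i_V1 at 6,1
V2: row V0−V3=16.3, i_V2 at 0,3
solve → V1=36.90, V2=-8.360, V3=-16.30, V4=17.81, V5=-8.273, V6=82.30
aux → i_V1=0.3281, i_V2=-0.9169

0.5849 A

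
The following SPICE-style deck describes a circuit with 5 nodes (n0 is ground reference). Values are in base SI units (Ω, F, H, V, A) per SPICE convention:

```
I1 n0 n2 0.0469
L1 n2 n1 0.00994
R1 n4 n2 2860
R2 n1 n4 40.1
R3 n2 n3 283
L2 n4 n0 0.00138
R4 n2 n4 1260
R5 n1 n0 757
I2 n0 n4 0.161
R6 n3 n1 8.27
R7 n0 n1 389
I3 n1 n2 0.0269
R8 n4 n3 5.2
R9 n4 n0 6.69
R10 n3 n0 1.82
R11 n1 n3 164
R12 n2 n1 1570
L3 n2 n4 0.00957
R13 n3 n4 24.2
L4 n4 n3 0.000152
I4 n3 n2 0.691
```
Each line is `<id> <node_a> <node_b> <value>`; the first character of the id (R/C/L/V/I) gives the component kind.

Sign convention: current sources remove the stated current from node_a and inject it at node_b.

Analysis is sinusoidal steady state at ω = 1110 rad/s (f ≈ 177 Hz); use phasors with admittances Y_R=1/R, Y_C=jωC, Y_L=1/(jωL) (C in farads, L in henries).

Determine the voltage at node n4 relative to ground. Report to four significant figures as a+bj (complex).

Apply KCL at each of the 4 non-ground nodes and solve the resulting linear system.
Node n1: branches {L1, R2, R5, R6, R7, I3, R11, R12} → V_1 = 2.188+0.6612j
Node n2: branches {I1, L1, R1, R3, R4, I3, R12, L3, I4} → V_2 = 1.262+4.529j
Node n3: branches {R3, R6, R8, R10, R11, R13, L4, I4} → V_3 = 0.1168+0.09632j
Node n4: branches {R1, R2, L2, R4, I2, R8, R9, L3, R13, L4} → V_4 = 0.1258+0.1783j

0.1258+0.1783j V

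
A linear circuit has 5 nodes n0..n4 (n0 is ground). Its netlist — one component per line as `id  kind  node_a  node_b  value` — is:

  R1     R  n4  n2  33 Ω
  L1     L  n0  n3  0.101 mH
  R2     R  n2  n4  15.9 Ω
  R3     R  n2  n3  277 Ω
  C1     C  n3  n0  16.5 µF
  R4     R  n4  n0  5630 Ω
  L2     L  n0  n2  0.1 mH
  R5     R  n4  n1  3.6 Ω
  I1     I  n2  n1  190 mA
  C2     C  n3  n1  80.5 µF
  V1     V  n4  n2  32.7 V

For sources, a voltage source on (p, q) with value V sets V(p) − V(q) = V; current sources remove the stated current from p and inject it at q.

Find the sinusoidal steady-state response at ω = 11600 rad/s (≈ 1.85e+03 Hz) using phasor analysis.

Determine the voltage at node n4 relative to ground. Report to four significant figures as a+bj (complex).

Apply KCL at each of the 4 non-ground nodes and solve the resulting linear system.
Node n1: branches {R5, I1, C2} → V_1 = 1.606+3.336j
Node n2: branches {R1, R2, R3, L2, I1, V1} → V_2 = -4.033-8.907j
Node n3: branches {L1, R3, C1, C2} → V_3 = 5.248+11.59j
Node n4: branches {R1, R2, R4, R5, V1} → V_4 = 28.67-8.907j
Source currents: i(V1)=-10.57+3.402j

28.67-8.907j V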